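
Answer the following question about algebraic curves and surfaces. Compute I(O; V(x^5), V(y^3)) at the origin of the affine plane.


The intersection multiplicity of V(x^a) and V(y^b) at the origin is:
I(O; V(x^5), V(y^3)) = dim_k(k[x,y]/(x^5, y^3))
A basis for k[x,y]/(x^5, y^3) is the set of monomials x^i * y^j
where 0 <= i < 5 and 0 <= j < 3.
The number of such monomials is 5 * 3 = 15

15


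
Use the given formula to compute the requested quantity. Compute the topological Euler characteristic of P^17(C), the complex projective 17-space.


The complex projective space P^17 has one cell in each even real dimension 0, 2, ..., 34.
The cohomology groups are H^{2k}(P^17) = Z for k = 0,...,17, and 0 otherwise.
Euler characteristic = sum of Betti numbers = 1 per even-dimensional cohomology group.
chi(P^17) = 17 + 1 = 18

18


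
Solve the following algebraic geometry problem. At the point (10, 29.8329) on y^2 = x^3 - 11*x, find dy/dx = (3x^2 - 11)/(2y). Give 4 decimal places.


Using implicit differentiation of y^2 = x^3 - 11*x:
2y * dy/dx = 3x^2 - 11
dy/dx = (3x^2 - 11)/(2y)
Numerator: 3*10^2 - 11 = 289
Denominator: 2*29.8329 = 59.6658
dy/dx = 289/59.6658 = 4.8436

4.8436


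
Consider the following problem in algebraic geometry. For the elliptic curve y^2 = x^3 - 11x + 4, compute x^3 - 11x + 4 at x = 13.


Compute x^3 - 11x + 4 at x = 13:
x^3 = 13^3 = 2197
(-11)*x = (-11)*13 = -143
Sum: 2197 - 143 + 4 = 2058

2058


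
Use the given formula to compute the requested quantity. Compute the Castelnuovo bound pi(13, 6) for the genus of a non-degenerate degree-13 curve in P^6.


Castelnuovo's bound: write d - 1 = m(r-1) + epsilon with 0 <= epsilon < r-1.
d - 1 = 13 - 1 = 12
r - 1 = 6 - 1 = 5
12 = 2*5 + 2, so m = 2, epsilon = 2
pi(d, r) = m(m-1)(r-1)/2 + m*epsilon
= 2*1*5/2 + 2*2
= 10/2 + 4
= 5 + 4 = 9

9


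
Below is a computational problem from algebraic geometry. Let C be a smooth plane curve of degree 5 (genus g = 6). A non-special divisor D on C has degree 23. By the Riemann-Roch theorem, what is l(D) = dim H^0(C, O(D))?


First, compute the genus of a smooth plane curve of degree 5:
g = (d-1)(d-2)/2 = (5-1)(5-2)/2 = 6
For a non-special divisor D (i.e., h^1(D) = 0), Riemann-Roch gives:
l(D) = deg(D) - g + 1
Since deg(D) = 23 >= 2g - 1 = 11, D is non-special.
l(D) = 23 - 6 + 1 = 18

18


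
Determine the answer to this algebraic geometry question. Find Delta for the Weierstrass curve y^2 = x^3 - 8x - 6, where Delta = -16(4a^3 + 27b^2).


Compute each component:
4a^3 = 4*(-8)^3 = 4*(-512) = -2048
27b^2 = 27*(-6)^2 = 27*36 = 972
4a^3 + 27b^2 = -2048 + 972 = -1076
Delta = -16*(-1076) = 17216

17216


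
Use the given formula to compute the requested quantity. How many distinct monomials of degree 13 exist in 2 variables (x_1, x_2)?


The number of degree-13 monomials in 2 variables is C(d+n-1, n-1).
= C(13+2-1, 2-1) = C(14, 1)
= 14

14


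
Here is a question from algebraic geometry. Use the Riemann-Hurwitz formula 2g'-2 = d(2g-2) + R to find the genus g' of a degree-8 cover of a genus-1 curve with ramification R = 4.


Riemann-Hurwitz formula: 2g' - 2 = d(2g - 2) + R
Given: d = 8, g = 1, R = 4
2g' - 2 = 8*(2*1 - 2) + 4
2g' - 2 = 8*0 + 4
2g' - 2 = 0 + 4 = 4
2g' = 6
g' = 3

3


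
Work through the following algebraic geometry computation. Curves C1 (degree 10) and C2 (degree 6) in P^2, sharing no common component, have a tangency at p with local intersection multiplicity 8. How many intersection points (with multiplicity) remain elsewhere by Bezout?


By Bezout's theorem, the total intersection number is d1 * d2.
Total = 10 * 6 = 60
Intersection multiplicity at p = 8
Remaining intersections = 60 - 8 = 52

52


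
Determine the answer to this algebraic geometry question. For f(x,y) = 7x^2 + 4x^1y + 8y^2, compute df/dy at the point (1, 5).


df/dy = 4*x^1 + 2*8*y^1
At (1,5): 4*1^1 + 2*8*5^1
= 4 + 80
= 84

84


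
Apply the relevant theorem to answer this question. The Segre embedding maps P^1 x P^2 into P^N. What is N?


The Segre embedding maps P^m x P^n into P^N via
all products of coordinates from each factor.
N = (m+1)(n+1) - 1
N = (1+1)(2+1) - 1
N = 2*3 - 1
N = 6 - 1 = 5

5


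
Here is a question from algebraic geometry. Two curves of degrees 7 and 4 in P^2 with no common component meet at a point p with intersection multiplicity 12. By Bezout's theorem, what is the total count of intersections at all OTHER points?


By Bezout's theorem, the total intersection number is d1 * d2.
Total = 7 * 4 = 28
Intersection multiplicity at p = 12
Remaining intersections = 28 - 12 = 16

16


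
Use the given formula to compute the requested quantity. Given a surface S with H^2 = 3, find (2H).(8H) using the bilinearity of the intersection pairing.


Using bilinearity of the intersection pairing on a surface S:
(aH).(bH) = ab * (H.H)
We have H^2 = 3.
D.E = (2H).(8H) = 2*8*3
= 16*3
= 48

48


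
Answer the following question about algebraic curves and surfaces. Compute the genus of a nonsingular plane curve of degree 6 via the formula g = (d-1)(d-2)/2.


Using the genus formula for smooth plane curves:
g = (d-1)(d-2)/2
g = (6-1)(6-2)/2
g = 5*4/2
g = 20/2 = 10

10


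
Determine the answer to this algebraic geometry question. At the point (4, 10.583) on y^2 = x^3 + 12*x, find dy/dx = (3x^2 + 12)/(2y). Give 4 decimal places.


Using implicit differentiation of y^2 = x^3 + 12*x:
2y * dy/dx = 3x^2 + 12
dy/dx = (3x^2 + 12)/(2y)
Numerator: 3*4^2 + 12 = 60
Denominator: 2*10.583 = 21.166
dy/dx = 60/21.166 = 2.8347

2.8347


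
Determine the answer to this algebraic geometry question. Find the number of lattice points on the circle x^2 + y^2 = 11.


Systematically check integer values of x where x^2 <= 11.
For each valid x, check if 11 - x^2 is a perfect square.
Total integer solutions found: 0

0


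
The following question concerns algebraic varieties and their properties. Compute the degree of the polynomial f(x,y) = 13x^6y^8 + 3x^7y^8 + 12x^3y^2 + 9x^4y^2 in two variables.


Examine each term for its total degree (sum of exponents).
  Term '13x^6y^8' has total degree 6+8 = 14.
  Term '3x^7y^8' has total degree 7+8 = 15.
  Term '12x^3y^2' has total degree 3+2 = 5.
  Term '9x^4y^2' has total degree 4+2 = 6.
The maximum total degree among all terms is 15.

15


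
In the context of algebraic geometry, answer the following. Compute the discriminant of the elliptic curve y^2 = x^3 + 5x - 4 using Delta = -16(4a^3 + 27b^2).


Compute each component:
4a^3 = 4*5^3 = 4*125 = 500
27b^2 = 27*(-4)^2 = 27*16 = 432
4a^3 + 27b^2 = 500 + 432 = 932
Delta = -16*932 = -14912

-14912


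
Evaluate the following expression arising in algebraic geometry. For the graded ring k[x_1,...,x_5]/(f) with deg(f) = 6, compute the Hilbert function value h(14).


For R = k[x_1,...,x_n]/(f) with f homogeneous of degree e:
The Hilbert series is (1 - t^e)/(1 - t)^n.
So h(d) = C(d+n-1, n-1) - C(d-e+n-1, n-1) for d >= e.
With n=5, e=6, d=14:
C(14+5-1, 5-1) = C(18, 4) = 3060
C(14-6+5-1, 5-1) = C(12, 4) = 495
h(14) = 3060 - 495 = 2565

2565


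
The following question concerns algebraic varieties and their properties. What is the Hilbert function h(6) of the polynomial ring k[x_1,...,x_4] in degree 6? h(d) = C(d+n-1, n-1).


The Hilbert function for the polynomial ring in 4 variables is:
h(d) = C(d+n-1, n-1)
h(6) = C(6+4-1, 4-1) = C(9, 3)
= 9! / (3! * 6!)
= 84

84


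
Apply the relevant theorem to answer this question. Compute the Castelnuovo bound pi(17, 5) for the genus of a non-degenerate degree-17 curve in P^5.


Castelnuovo's bound: write d - 1 = m(r-1) + epsilon with 0 <= epsilon < r-1.
d - 1 = 17 - 1 = 16
r - 1 = 5 - 1 = 4
16 = 4*4 + 0, so m = 4, epsilon = 0
pi(d, r) = m(m-1)(r-1)/2 + m*epsilon
= 4*3*4/2 + 4*0
= 48/2 + 0
= 24 + 0 = 24

24


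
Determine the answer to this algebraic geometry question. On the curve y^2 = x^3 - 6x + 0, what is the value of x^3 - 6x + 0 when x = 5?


Compute x^3 - 6x + 0 at x = 5:
x^3 = 5^3 = 125
(-6)*x = (-6)*5 = -30
Sum: 125 - 30 + 0 = 95

95


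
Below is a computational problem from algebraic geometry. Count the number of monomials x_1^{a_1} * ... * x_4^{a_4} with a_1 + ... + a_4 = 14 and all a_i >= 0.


The number of degree-14 monomials in 4 variables is C(d+n-1, n-1).
= C(14+4-1, 4-1) = C(17, 3)
= 680

680


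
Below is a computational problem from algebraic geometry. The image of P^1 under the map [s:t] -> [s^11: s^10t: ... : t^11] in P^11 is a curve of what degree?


The rational normal curve in P^11 is the image of P^1 under the 11-uple Veronese.
A general hyperplane in P^11 pulls back to a degree-11 form on P^1, which has 11 zeros,
so the curve meets a general hyperplane in 11 points. Degree = 11.

11


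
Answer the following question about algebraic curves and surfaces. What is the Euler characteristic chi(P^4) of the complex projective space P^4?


The complex projective space P^4 has one cell in each even real dimension 0, 2, ..., 8.
The cohomology groups are H^{2k}(P^4) = Z for k = 0,...,4, and 0 otherwise.
Euler characteristic = sum of Betti numbers = 1 per even-dimensional cohomology group.
chi(P^4) = 4 + 1 = 5

5


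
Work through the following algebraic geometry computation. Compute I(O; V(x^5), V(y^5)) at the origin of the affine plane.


The intersection multiplicity of V(x^a) and V(y^b) at the origin is:
I(O; V(x^5), V(y^5)) = dim_k(k[x,y]/(x^5, y^5))
A basis for k[x,y]/(x^5, y^5) is the set of monomials x^i * y^j
where 0 <= i < 5 and 0 <= j < 5.
The number of such monomials is 5 * 5 = 25

25


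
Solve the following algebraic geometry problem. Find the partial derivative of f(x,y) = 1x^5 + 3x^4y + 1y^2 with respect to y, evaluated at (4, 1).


df/dy = 3*x^4 + 2*1*y^1
At (4,1): 3*4^4 + 2*1*1^1
= 768 + 2
= 770

770


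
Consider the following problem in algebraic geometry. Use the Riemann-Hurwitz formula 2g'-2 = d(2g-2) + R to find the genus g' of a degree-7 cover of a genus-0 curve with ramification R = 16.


Riemann-Hurwitz formula: 2g' - 2 = d(2g - 2) + R
Given: d = 7, g = 0, R = 16
2g' - 2 = 7*(2*0 - 2) + 16
2g' - 2 = 7*(-2) + 16
2g' - 2 = -14 + 16 = 2
2g' = 4
g' = 2

2


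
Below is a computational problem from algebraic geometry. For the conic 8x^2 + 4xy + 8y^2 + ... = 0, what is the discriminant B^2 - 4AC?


The discriminant of a conic Ax^2 + Bxy + Cy^2 + ... = 0 is B^2 - 4AC.
B^2 = 4^2 = 16
4AC = 4*8*8 = 256
Discriminant = 16 - 256 = -240

-240


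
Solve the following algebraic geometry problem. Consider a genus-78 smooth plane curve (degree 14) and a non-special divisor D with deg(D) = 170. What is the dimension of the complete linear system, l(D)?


First, compute the genus of a smooth plane curve of degree 14:
g = (d-1)(d-2)/2 = (14-1)(14-2)/2 = 78
For a non-special divisor D (i.e., h^1(D) = 0), Riemann-Roch gives:
l(D) = deg(D) - g + 1
Since deg(D) = 170 >= 2g - 1 = 155, D is non-special.
l(D) = 170 - 78 + 1 = 93

93


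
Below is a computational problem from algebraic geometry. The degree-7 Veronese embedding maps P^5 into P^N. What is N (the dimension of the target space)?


The Veronese embedding v_d: P^n -> P^N maps each point to all
degree-d monomials in n+1 homogeneous coordinates.
N = C(n+d, d) - 1
N = C(5+7, 7) - 1
N = C(12, 7) - 1
C(12, 7) = 792
N = 792 - 1 = 791

791


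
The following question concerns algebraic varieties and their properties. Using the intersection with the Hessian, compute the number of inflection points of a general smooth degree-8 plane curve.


For a general smooth plane curve C of degree d, the inflection points are
the intersection of C with its Hessian curve, which has degree 3(d-2).
By Bezout, the total intersection number is d * 3(d-2) = 8 * 18 = 144.
For a general curve every flex is ordinary, so each contributes
multiplicity 1 to C·Hess(C), and the number of distinct inflection
points is 3d(d-2).
Inflection points = 3*8*(8-2) = 3*8*6 = 144

144


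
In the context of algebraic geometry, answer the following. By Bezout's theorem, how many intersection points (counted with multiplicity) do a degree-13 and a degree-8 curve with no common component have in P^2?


Bezout's theorem states the intersection count equals the product of degrees.
Intersection count = 13 * 8 = 104

104


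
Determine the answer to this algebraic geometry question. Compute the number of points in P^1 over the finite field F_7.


P^1(F_7) has (q^(n+1) - 1)/(q - 1) points.
= 7^1 + 7^0
= 7 + 1
= 8

8


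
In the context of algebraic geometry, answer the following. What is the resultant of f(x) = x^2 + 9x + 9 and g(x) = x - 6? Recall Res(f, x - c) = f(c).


For Res(f, x - c), we evaluate f at x = c.
f(6) = 6^2 + 9*6 + 9
= 36 + 54 + 9
= 90 + 9 = 99
Res(f, g) = 99

99


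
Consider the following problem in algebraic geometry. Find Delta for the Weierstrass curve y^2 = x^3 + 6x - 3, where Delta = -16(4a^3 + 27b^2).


Compute each component:
4a^3 = 4*6^3 = 4*216 = 864
27b^2 = 27*(-3)^2 = 27*9 = 243
4a^3 + 27b^2 = 864 + 243 = 1107
Delta = -16*1107 = -17712

-17712


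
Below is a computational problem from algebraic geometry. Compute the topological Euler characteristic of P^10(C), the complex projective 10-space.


The complex projective space P^10 has one cell in each even real dimension 0, 2, ..., 20.
The cohomology groups are H^{2k}(P^10) = Z for k = 0,...,10, and 0 otherwise.
Euler characteristic = sum of Betti numbers = 1 per even-dimensional cohomology group.
chi(P^10) = 10 + 1 = 11

11


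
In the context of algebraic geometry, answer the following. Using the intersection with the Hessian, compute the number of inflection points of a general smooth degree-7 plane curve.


For a general smooth plane curve C of degree d, the inflection points are
the intersection of C with its Hessian curve, which has degree 3(d-2).
By Bezout, the total intersection number is d * 3(d-2) = 7 * 15 = 105.
For a general curve every flex is ordinary, so each contributes
multiplicity 1 to C·Hess(C), and the number of distinct inflection
points is 3d(d-2).
Inflection points = 3*7*(7-2) = 3*7*5 = 105

105


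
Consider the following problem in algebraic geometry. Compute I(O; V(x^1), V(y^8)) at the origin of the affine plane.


The intersection multiplicity of V(x^a) and V(y^b) at the origin is:
I(O; V(x^1), V(y^8)) = dim_k(k[x,y]/(x^1, y^8))
A basis for k[x,y]/(x^1, y^8) is the set of monomials x^i * y^j
where 0 <= i < 1 and 0 <= j < 8.
The number of such monomials is 1 * 8 = 8

8


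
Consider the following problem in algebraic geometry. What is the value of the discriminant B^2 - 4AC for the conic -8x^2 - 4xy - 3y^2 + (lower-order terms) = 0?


The discriminant of a conic Ax^2 + Bxy + Cy^2 + ... = 0 is B^2 - 4AC.
B^2 = (-4)^2 = 16
4AC = 4*(-8)*(-3) = 96
Discriminant = 16 - 96 = -80

-80


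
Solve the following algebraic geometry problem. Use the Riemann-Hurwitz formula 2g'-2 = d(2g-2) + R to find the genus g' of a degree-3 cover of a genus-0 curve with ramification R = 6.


Riemann-Hurwitz formula: 2g' - 2 = d(2g - 2) + R
Given: d = 3, g = 0, R = 6
2g' - 2 = 3*(2*0 - 2) + 6
2g' - 2 = 3*(-2) + 6
2g' - 2 = -6 + 6 = 0
2g' = 2
g' = 1

1


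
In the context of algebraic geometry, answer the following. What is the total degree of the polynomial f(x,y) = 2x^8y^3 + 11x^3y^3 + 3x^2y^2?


Examine each term for its total degree (sum of exponents).
  Term '2x^8y^3' has total degree 8+3 = 11.
  Term '11x^3y^3' has total degree 3+3 = 6.
  Term '3x^2y^2' has total degree 2+2 = 4.
The maximum total degree among all terms is 11.

11


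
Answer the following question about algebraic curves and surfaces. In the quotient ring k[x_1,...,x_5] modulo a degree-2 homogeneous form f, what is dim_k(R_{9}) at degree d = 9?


For R = k[x_1,...,x_n]/(f) with f homogeneous of degree e:
The Hilbert series is (1 - t^e)/(1 - t)^n.
So h(d) = C(d+n-1, n-1) - C(d-e+n-1, n-1) for d >= e.
With n=5, e=2, d=9:
C(9+5-1, 5-1) = C(13, 4) = 715
C(9-2+5-1, 5-1) = C(11, 4) = 330
h(9) = 715 - 330 = 385

385


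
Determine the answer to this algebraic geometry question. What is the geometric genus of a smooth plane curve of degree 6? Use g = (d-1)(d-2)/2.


Using the genus formula for smooth plane curves:
g = (d-1)(d-2)/2
g = (6-1)(6-2)/2
g = 5*4/2
g = 20/2 = 10

10


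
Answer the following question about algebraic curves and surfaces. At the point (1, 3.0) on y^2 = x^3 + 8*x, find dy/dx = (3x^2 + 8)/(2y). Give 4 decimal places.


Using implicit differentiation of y^2 = x^3 + 8*x:
2y * dy/dx = 3x^2 + 8
dy/dx = (3x^2 + 8)/(2y)
Numerator: 3*1^2 + 8 = 11
Denominator: 2*3.0 = 6.0
dy/dx = 11/6.0 = 1.8333

1.8333


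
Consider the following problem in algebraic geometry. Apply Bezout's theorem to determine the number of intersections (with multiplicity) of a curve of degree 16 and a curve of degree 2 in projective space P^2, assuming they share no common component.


Bezout's theorem states the intersection count equals the product of degrees.
Intersection count = 16 * 2 = 32

32


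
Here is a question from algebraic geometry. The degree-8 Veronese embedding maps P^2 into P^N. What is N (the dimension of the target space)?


The Veronese embedding v_d: P^n -> P^N maps each point to all
degree-d monomials in n+1 homogeneous coordinates.
N = C(n+d, d) - 1
N = C(2+8, 8) - 1
N = C(10, 8) - 1
C(10, 8) = 45
N = 45 - 1 = 44

44


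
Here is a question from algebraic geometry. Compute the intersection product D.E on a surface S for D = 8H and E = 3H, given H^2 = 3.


Using bilinearity of the intersection pairing on a surface S:
(aH).(bH) = ab * (H.H)
We have H^2 = 3.
D.E = (8H).(3H) = 8*3*3
= 24*3
= 72

72


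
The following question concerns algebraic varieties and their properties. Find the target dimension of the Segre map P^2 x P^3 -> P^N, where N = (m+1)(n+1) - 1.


The Segre embedding maps P^m x P^n into P^N via
all products of coordinates from each factor.
N = (m+1)(n+1) - 1
N = (2+1)(3+1) - 1
N = 3*4 - 1
N = 12 - 1 = 11

11


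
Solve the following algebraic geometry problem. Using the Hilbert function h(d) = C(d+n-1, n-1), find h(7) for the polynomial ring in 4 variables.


The Hilbert function for the polynomial ring in 4 variables is:
h(d) = C(d+n-1, n-1)
h(7) = C(7+4-1, 4-1) = C(10, 3)
= 10! / (3! * 7!)
= 120

120


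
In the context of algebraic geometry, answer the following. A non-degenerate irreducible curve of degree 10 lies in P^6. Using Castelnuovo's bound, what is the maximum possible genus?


Castelnuovo's bound: write d - 1 = m(r-1) + epsilon with 0 <= epsilon < r-1.
d - 1 = 10 - 1 = 9
r - 1 = 6 - 1 = 5
9 = 1*5 + 4, so m = 1, epsilon = 4
pi(d, r) = m(m-1)(r-1)/2 + m*epsilon
= 1*0*5/2 + 1*4
= 0/2 + 4
= 0 + 4 = 4

4


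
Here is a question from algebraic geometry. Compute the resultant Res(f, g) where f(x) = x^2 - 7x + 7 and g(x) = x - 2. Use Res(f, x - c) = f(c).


For Res(f, x - c), we evaluate f at x = c.
f(2) = 2^2 - 7*2 + 7
= 4 - 14 + 7
= -10 + 7 = -3
Res(f, g) = -3

-3


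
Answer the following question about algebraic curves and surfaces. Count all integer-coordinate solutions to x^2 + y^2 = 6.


Systematically check integer values of x where x^2 <= 6.
For each valid x, check if 6 - x^2 is a perfect square.
Total integer solutions found: 0

0


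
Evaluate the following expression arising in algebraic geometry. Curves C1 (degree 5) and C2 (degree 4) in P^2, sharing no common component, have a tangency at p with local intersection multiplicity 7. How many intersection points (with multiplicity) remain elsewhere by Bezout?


By Bezout's theorem, the total intersection number is d1 * d2.
Total = 5 * 4 = 20
Intersection multiplicity at p = 7
Remaining intersections = 20 - 7 = 13

13


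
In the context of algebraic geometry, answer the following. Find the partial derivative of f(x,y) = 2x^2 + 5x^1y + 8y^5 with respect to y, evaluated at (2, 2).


df/dy = 5*x^1 + 5*8*y^4
At (2,2): 5*2^1 + 5*8*2^4
= 10 + 640
= 650

650


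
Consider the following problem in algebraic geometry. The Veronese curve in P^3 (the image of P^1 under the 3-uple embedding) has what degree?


The rational normal curve in P^3 is the image of P^1 under the 3-uple Veronese.
A general hyperplane in P^3 pulls back to a degree-3 form on P^1, which has 3 zeros,
so the curve meets a general hyperplane in 3 points. Degree = 3.

3


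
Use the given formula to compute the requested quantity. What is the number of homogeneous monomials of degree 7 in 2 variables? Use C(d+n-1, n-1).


The number of degree-7 monomials in 2 variables is C(d+n-1, n-1).
= C(7+2-1, 2-1) = C(8, 1)
= 8

8


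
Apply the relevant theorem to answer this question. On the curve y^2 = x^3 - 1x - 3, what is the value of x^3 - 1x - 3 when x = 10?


Compute x^3 - 1x - 3 at x = 10:
x^3 = 10^3 = 1000
(-1)*x = (-1)*10 = -10
Sum: 1000 - 10 - 3 = 987

987


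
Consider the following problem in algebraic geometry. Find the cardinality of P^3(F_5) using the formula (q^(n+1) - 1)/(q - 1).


P^3(F_5) has (q^(n+1) - 1)/(q - 1) points.
= 5^3 + 5^2 + 5^1 + 5^0
= 125 + 25 + 5 + 1
= 156

156


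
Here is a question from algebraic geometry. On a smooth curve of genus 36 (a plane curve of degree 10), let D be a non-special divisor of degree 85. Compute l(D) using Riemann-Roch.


First, compute the genus of a smooth plane curve of degree 10:
g = (d-1)(d-2)/2 = (10-1)(10-2)/2 = 36
For a non-special divisor D (i.e., h^1(D) = 0), Riemann-Roch gives:
l(D) = deg(D) - g + 1
Since deg(D) = 85 >= 2g - 1 = 71, D is non-special.
l(D) = 85 - 36 + 1 = 50

50


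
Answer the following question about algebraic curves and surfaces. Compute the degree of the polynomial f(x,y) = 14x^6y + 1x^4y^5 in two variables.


Examine each term for its total degree (sum of exponents).
  Term '14x^6y' has total degree 6+1 = 7.
  Term '1x^4y^5' has total degree 4+5 = 9.
The maximum total degree among all terms is 9.

9


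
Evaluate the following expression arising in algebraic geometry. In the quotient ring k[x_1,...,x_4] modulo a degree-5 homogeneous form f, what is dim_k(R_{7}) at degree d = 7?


For R = k[x_1,...,x_n]/(f) with f homogeneous of degree e:
The Hilbert series is (1 - t^e)/(1 - t)^n.
So h(d) = C(d+n-1, n-1) - C(d-e+n-1, n-1) for d >= e.
With n=4, e=5, d=7:
C(7+4-1, 4-1) = C(10, 3) = 120
C(7-5+4-1, 4-1) = C(5, 3) = 10
h(7) = 120 - 10 = 110

110


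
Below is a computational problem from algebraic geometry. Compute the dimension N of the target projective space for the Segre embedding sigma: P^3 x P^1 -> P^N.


The Segre embedding maps P^m x P^n into P^N via
all products of coordinates from each factor.
N = (m+1)(n+1) - 1
N = (3+1)(1+1) - 1
N = 4*2 - 1
N = 8 - 1 = 7

7


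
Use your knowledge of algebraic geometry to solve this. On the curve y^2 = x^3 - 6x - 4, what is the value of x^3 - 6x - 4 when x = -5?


Compute x^3 - 6x - 4 at x = -5:
x^3 = (-5)^3 = -125
(-6)*x = (-6)*(-5) = 30
Sum: -125 + 30 - 4 = -99

-99


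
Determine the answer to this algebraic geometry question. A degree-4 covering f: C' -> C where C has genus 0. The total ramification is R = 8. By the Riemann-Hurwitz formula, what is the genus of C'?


Riemann-Hurwitz formula: 2g' - 2 = d(2g - 2) + R
Given: d = 4, g = 0, R = 8
2g' - 2 = 4*(2*0 - 2) + 8
2g' - 2 = 4*(-2) + 8
2g' - 2 = -8 + 8 = 0
2g' = 2
g' = 1

1


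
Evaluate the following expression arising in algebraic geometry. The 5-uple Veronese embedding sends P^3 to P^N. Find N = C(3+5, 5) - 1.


The Veronese embedding v_d: P^n -> P^N maps each point to all
degree-d monomials in n+1 homogeneous coordinates.
N = C(n+d, d) - 1
N = C(3+5, 5) - 1
N = C(8, 5) - 1
C(8, 5) = 56
N = 56 - 1 = 55

55


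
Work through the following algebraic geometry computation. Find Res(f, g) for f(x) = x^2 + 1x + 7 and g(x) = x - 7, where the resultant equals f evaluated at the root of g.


For Res(f, x - c), we evaluate f at x = c.
f(7) = 7^2 + 1*7 + 7
= 49 + 7 + 7
= 56 + 7 = 63
Res(f, g) = 63

63


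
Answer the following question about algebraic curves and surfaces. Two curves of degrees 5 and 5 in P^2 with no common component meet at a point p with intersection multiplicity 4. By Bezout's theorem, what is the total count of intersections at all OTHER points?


By Bezout's theorem, the total intersection number is d1 * d2.
Total = 5 * 5 = 25
Intersection multiplicity at p = 4
Remaining intersections = 25 - 4 = 21

21


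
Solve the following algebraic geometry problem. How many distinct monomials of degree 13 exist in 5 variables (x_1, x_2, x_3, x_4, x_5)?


The number of degree-13 monomials in 5 variables is C(d+n-1, n-1).
= C(13+5-1, 5-1) = C(17, 4)
= 2380

2380


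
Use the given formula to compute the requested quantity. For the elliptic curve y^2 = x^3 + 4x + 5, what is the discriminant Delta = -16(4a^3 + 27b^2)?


Compute each component:
4a^3 = 4*4^3 = 4*64 = 256
27b^2 = 27*5^2 = 27*25 = 675
4a^3 + 27b^2 = 256 + 675 = 931
Delta = -16*931 = -14896

-14896


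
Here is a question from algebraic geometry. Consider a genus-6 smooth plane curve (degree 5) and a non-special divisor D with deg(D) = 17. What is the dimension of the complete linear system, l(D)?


First, compute the genus of a smooth plane curve of degree 5:
g = (d-1)(d-2)/2 = (5-1)(5-2)/2 = 6
For a non-special divisor D (i.e., h^1(D) = 0), Riemann-Roch gives:
l(D) = deg(D) - g + 1
Since deg(D) = 17 >= 2g - 1 = 11, D is non-special.
l(D) = 17 - 6 + 1 = 12

12


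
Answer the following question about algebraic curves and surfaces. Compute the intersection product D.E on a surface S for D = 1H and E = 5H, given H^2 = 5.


Using bilinearity of the intersection pairing on a surface S:
(aH).(bH) = ab * (H.H)
We have H^2 = 5.
D.E = (1H).(5H) = 1*5*5
= 5*5
= 25

25


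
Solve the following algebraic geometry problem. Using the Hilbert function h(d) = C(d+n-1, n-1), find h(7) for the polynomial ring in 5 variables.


The Hilbert function for the polynomial ring in 5 variables is:
h(d) = C(d+n-1, n-1)
h(7) = C(7+5-1, 5-1) = C(11, 4)
= 11! / (4! * 7!)
= 330

330


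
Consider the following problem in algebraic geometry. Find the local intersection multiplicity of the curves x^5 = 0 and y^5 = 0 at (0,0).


The intersection multiplicity of V(x^a) and V(y^b) at the origin is:
I(O; V(x^5), V(y^5)) = dim_k(k[x,y]/(x^5, y^5))
A basis for k[x,y]/(x^5, y^5) is the set of monomials x^i * y^j
where 0 <= i < 5 and 0 <= j < 5.
The number of such monomials is 5 * 5 = 25

25


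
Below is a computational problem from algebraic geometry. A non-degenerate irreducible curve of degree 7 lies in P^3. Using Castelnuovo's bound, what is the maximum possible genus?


Castelnuovo's bound: write d - 1 = m(r-1) + epsilon with 0 <= epsilon < r-1.
d - 1 = 7 - 1 = 6
r - 1 = 3 - 1 = 2
6 = 3*2 + 0, so m = 3, epsilon = 0
pi(d, r) = m(m-1)(r-1)/2 + m*epsilon
= 3*2*2/2 + 3*0
= 12/2 + 0
= 6 + 0 = 6

6


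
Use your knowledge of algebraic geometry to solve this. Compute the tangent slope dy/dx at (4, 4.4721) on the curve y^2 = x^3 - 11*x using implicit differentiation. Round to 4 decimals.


Using implicit differentiation of y^2 = x^3 - 11*x:
2y * dy/dx = 3x^2 - 11
dy/dx = (3x^2 - 11)/(2y)
Numerator: 3*4^2 - 11 = 37
Denominator: 2*4.4721 = 8.9442
dy/dx = 37/8.9442 = 4.1368

4.1368


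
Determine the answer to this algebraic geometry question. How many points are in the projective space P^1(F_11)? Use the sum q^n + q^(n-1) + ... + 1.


P^1(F_11) has (q^(n+1) - 1)/(q - 1) points.
= 11^1 + 11^0
= 11 + 1
= 12

12


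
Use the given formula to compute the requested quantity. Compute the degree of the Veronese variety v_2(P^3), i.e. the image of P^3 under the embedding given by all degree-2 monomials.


The Veronese variety v_2(P^3) has degree d^r.
d^r = 2^3 = 8

8


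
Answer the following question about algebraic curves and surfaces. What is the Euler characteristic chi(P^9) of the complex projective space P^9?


The complex projective space P^9 has one cell in each even real dimension 0, 2, ..., 18.
The cohomology groups are H^{2k}(P^9) = Z for k = 0,...,9, and 0 otherwise.
Euler characteristic = sum of Betti numbers = 1 per even-dimensional cohomology group.
chi(P^9) = 9 + 1 = 10

10


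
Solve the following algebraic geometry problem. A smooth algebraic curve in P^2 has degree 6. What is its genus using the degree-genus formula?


Using the genus formula for smooth plane curves:
g = (d-1)(d-2)/2
g = (6-1)(6-2)/2
g = 5*4/2
g = 20/2 = 10

10


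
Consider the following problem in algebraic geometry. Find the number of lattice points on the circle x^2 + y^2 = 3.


Systematically check integer values of x where x^2 <= 3.
For each valid x, check if 3 - x^2 is a perfect square.
Total integer solutions found: 0

0


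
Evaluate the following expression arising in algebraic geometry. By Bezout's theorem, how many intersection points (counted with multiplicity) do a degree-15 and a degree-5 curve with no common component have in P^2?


Bezout's theorem states the intersection count equals the product of degrees.
Intersection count = 15 * 5 = 75

75


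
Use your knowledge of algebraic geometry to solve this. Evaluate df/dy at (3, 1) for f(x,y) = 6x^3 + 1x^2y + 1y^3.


df/dy = 1*x^2 + 3*1*y^2
At (3,1): 1*3^2 + 3*1*1^2
= 9 + 3
= 12

12


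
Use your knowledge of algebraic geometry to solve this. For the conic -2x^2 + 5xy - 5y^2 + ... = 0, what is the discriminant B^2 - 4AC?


The discriminant of a conic Ax^2 + Bxy + Cy^2 + ... = 0 is B^2 - 4AC.
B^2 = 5^2 = 25
4AC = 4*(-2)*(-5) = 40
Discriminant = 25 - 40 = -15

-15


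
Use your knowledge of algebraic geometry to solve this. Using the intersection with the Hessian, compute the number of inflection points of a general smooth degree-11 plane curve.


For a general smooth plane curve C of degree d, the inflection points are
the intersection of C with its Hessian curve, which has degree 3(d-2).
By Bezout, the total intersection number is d * 3(d-2) = 11 * 27 = 297.
For a general curve every flex is ordinary, so each contributes
multiplicity 1 to C·Hess(C), and the number of distinct inflection
points is 3d(d-2).
Inflection points = 3*11*(11-2) = 3*11*9 = 297

297


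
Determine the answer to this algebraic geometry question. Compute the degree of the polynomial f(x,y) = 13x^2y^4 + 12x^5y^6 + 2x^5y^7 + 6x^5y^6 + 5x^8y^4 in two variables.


Examine each term for its total degree (sum of exponents).
  Term '13x^2y^4' has total degree 2+4 = 6.
  Term '12x^5y^6' has total degree 5+6 = 11.
  Term '2x^5y^7' has total degree 5+7 = 12.
  Term '6x^5y^6' has total degree 5+6 = 11.
  Term '5x^8y^4' has total degree 8+4 = 12.
The maximum total degree among all terms is 12.

12


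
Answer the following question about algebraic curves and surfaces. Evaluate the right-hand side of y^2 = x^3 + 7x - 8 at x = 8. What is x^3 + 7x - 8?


Compute x^3 + 7x - 8 at x = 8:
x^3 = 8^3 = 512
7*x = 7*8 = 56
Sum: 512 + 56 - 8 = 560

560


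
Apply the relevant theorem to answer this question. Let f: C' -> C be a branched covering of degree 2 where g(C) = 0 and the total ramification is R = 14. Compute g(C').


Riemann-Hurwitz formula: 2g' - 2 = d(2g - 2) + R
Given: d = 2, g = 0, R = 14
2g' - 2 = 2*(2*0 - 2) + 14
2g' - 2 = 2*(-2) + 14
2g' - 2 = -4 + 14 = 10
2g' = 12
g' = 6

6


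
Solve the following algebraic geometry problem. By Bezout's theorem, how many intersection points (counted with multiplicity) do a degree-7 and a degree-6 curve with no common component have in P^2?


Bezout's theorem states the intersection count equals the product of degrees.
Intersection count = 7 * 6 = 42

42


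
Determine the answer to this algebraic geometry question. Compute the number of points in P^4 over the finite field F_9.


P^4(F_9) has (q^(n+1) - 1)/(q - 1) points.
= 9^4 + 9^3 + 9^2 + 9^1 + 9^0
= 6561 + 729 + 81 + 9 + 1
= 7381

7381


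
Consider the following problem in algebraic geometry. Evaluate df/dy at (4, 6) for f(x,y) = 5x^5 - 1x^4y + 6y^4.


df/dy = (-1)*x^4 + 4*6*y^3
At (4,6): (-1)*4^4 + 4*6*6^3
= -256 + 5184
= 4928

4928


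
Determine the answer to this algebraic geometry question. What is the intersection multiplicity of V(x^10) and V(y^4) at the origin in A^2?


The intersection multiplicity of V(x^a) and V(y^b) at the origin is:
I(O; V(x^10), V(y^4)) = dim_k(k[x,y]/(x^10, y^4))
A basis for k[x,y]/(x^10, y^4) is the set of monomials x^i * y^j
where 0 <= i < 10 and 0 <= j < 4.
The number of such monomials is 10 * 4 = 40

40


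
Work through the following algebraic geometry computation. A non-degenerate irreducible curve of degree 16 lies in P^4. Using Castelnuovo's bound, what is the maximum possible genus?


Castelnuovo's bound: write d - 1 = m(r-1) + epsilon with 0 <= epsilon < r-1.
d - 1 = 16 - 1 = 15
r - 1 = 4 - 1 = 3
15 = 5*3 + 0, so m = 5, epsilon = 0
pi(d, r) = m(m-1)(r-1)/2 + m*epsilon
= 5*4*3/2 + 5*0
= 60/2 + 0
= 30 + 0 = 30

30


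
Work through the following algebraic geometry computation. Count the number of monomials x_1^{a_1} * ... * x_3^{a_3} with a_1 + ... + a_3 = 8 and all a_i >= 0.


The number of degree-8 monomials in 3 variables is C(d+n-1, n-1).
= C(8+3-1, 3-1) = C(10, 2)
= 45

45


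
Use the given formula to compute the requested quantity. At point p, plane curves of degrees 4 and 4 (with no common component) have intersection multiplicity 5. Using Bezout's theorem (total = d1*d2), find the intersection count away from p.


By Bezout's theorem, the total intersection number is d1 * d2.
Total = 4 * 4 = 16
Intersection multiplicity at p = 5
Remaining intersections = 16 - 5 = 11

11


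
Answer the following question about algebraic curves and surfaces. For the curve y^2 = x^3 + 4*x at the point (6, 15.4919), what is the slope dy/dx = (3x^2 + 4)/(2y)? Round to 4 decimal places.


Using implicit differentiation of y^2 = x^3 + 4*x:
2y * dy/dx = 3x^2 + 4
dy/dx = (3x^2 + 4)/(2y)
Numerator: 3*6^2 + 4 = 112
Denominator: 2*15.4919 = 30.9838
dy/dx = 112/30.9838 = 3.6148

3.6148


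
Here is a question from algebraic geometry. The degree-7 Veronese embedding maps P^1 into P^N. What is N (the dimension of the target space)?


The Veronese embedding v_d: P^n -> P^N maps each point to all
degree-d monomials in n+1 homogeneous coordinates.
N = C(n+d, d) - 1
N = C(1+7, 7) - 1
N = C(8, 7) - 1
C(8, 7) = 8
N = 8 - 1 = 7

7


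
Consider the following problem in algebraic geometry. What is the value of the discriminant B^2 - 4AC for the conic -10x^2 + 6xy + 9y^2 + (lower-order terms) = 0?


The discriminant of a conic Ax^2 + Bxy + Cy^2 + ... = 0 is B^2 - 4AC.
B^2 = 6^2 = 36
4AC = 4*(-10)*9 = -360
Discriminant = 36 + 360 = 396

396


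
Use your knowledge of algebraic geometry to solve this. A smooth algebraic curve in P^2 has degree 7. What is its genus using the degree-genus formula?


Using the genus formula for smooth plane curves:
g = (d-1)(d-2)/2
g = (7-1)(7-2)/2
g = 6*5/2
g = 30/2 = 15

15


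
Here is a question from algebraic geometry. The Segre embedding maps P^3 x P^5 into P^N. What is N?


The Segre embedding maps P^m x P^n into P^N via
all products of coordinates from each factor.
N = (m+1)(n+1) - 1
N = (3+1)(5+1) - 1
N = 4*6 - 1
N = 24 - 1 = 23

23


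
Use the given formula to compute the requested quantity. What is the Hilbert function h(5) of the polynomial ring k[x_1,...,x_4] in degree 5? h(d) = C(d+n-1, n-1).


The Hilbert function for the polynomial ring in 4 variables is:
h(d) = C(d+n-1, n-1)
h(5) = C(5+4-1, 4-1) = C(8, 3)
= 8! / (3! * 5!)
= 56

56


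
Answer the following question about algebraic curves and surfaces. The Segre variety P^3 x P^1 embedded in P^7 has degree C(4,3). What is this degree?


The degree of the Segre variety P^3 x P^1 is C(m+n, m).
= C(4, 3)
= 4

4


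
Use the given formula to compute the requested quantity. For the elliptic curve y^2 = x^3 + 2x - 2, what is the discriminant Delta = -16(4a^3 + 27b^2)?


Compute each component:
4a^3 = 4*2^3 = 4*8 = 32
27b^2 = 27*(-2)^2 = 27*4 = 108
4a^3 + 27b^2 = 32 + 108 = 140
Delta = -16*140 = -2240

-2240


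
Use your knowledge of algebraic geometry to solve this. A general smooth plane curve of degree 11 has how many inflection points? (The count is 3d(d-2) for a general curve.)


For a general smooth plane curve C of degree d, the inflection points are
the intersection of C with its Hessian curve, which has degree 3(d-2).
By Bezout, the total intersection number is d * 3(d-2) = 11 * 27 = 297.
For a general curve every flex is ordinary, so each contributes
multiplicity 1 to C·Hess(C), and the number of distinct inflection
points is 3d(d-2).
Inflection points = 3*11*(11-2) = 3*11*9 = 297

297


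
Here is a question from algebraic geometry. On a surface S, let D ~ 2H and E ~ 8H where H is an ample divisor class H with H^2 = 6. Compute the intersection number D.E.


Using bilinearity of the intersection pairing on a surface S:
(aH).(bH) = ab * (H.H)
We have H^2 = 6.
D.E = (2H).(8H) = 2*8*6
= 16*6
= 96

96


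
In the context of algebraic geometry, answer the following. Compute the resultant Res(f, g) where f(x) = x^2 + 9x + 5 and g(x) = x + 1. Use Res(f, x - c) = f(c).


For Res(f, x - c), we evaluate f at x = c.
f(-1) = (-1)^2 + 9*(-1) + 5
= 1 - 9 + 5
= -8 + 5 = -3
Res(f, g) = -3

-3


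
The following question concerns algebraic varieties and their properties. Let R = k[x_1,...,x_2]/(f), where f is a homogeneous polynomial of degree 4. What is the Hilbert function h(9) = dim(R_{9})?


For R = k[x_1,...,x_n]/(f) with f homogeneous of degree e:
The Hilbert series is (1 - t^e)/(1 - t)^n.
So h(d) = C(d+n-1, n-1) - C(d-e+n-1, n-1) for d >= e.
With n=2, e=4, d=9:
C(9+2-1, 2-1) = C(10, 1) = 10
C(9-4+2-1, 2-1) = C(6, 1) = 6
h(9) = 10 - 6 = 4

4


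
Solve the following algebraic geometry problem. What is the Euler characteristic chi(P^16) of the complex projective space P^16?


The complex projective space P^16 has one cell in each even real dimension 0, 2, ..., 32.
The cohomology groups are H^{2k}(P^16) = Z for k = 0,...,16, and 0 otherwise.
Euler characteristic = sum of Betti numbers = 1 per even-dimensional cohomology group.
chi(P^16) = 16 + 1 = 17

17


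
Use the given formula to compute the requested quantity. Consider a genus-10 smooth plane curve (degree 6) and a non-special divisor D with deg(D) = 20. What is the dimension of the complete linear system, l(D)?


First, compute the genus of a smooth plane curve of degree 6:
g = (d-1)(d-2)/2 = (6-1)(6-2)/2 = 10
For a non-special divisor D (i.e., h^1(D) = 0), Riemann-Roch gives:
l(D) = deg(D) - g + 1
Since deg(D) = 20 >= 2g - 1 = 19, D is non-special.
l(D) = 20 - 10 + 1 = 11

11


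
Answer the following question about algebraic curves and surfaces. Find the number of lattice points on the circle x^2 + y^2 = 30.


Systematically check integer values of x where x^2 <= 30.
For each valid x, check if 30 - x^2 is a perfect square.
Total integer solutions found: 0

0


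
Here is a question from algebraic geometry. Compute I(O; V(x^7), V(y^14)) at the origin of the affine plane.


The intersection multiplicity of V(x^a) and V(y^b) at the origin is:
I(O; V(x^7), V(y^14)) = dim_k(k[x,y]/(x^7, y^14))
A basis for k[x,y]/(x^7, y^14) is the set of monomials x^i * y^j
where 0 <= i < 7 and 0 <= j < 14.
The number of such monomials is 7 * 14 = 98

98


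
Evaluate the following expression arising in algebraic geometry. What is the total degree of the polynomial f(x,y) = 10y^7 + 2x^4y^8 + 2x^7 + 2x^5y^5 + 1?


Examine each term for its total degree (sum of exponents).
  Term '10y^7' has total degree 0+7 = 7.
  Term '2x^4y^8' has total degree 4+8 = 12.
  Term '2x^7' has total degree 7+0 = 7.
  Term '2x^5y^5' has total degree 5+5 = 10.
  Term '1' has total degree 0+0 = 0.
The maximum total degree among all terms is 12.

12


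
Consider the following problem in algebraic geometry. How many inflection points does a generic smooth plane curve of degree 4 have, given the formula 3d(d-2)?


For a general smooth plane curve C of degree d, the inflection points are
the intersection of C with its Hessian curve, which has degree 3(d-2).
By Bezout, the total intersection number is d * 3(d-2) = 4 * 6 = 24.
For a general curve every flex is ordinary, so each contributes
multiplicity 1 to C·Hess(C), and the number of distinct inflection
points is 3d(d-2).
Inflection points = 3*4*(4-2) = 3*4*2 = 24

24
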